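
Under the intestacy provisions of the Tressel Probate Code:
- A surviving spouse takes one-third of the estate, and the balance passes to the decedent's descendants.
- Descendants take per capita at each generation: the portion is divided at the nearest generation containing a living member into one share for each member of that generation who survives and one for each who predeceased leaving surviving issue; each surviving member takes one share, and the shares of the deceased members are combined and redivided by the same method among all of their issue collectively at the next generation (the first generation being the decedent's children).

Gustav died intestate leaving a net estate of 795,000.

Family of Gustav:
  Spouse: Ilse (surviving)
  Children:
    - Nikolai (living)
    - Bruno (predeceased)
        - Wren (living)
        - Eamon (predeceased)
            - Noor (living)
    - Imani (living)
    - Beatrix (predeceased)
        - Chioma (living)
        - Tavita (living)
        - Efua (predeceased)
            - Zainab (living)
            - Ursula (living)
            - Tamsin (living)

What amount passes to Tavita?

Tavita receives 53,000.

Ilse takes one-third of 795,000 = 265,000. The remaining 530,000 passes to the descendants.
The descendants' portion (530,000) is divided at the children's generation into 4 shares of 132,500. Nikolai and Imani each take 132,500. The 2 shares of the deceased (Bruno and Beatrix) are combined into a pool of 265,000.
That pool (265,000) is divided at the grandchildren's generation into 5 shares of 53,000. Wren, Chioma, and Tavita each take 53,000. The 2 shares of the deceased (Eamon and Efua) are combined into a pool of 106,000.
That pool (106,000) is divided at the great-grandchildren's generation equally among Noor, Zainab, Ursula, and Tamsin: 26,500 each.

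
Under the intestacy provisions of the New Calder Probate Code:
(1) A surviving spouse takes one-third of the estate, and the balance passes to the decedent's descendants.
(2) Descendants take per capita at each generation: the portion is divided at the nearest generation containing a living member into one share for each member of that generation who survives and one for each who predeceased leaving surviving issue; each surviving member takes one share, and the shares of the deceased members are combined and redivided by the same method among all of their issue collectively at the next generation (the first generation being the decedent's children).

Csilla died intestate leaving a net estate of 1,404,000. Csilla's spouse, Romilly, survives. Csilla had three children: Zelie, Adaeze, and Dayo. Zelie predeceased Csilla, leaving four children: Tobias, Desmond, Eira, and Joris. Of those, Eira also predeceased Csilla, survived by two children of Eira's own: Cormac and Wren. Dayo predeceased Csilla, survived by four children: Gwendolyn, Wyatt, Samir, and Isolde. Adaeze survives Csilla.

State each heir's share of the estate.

Romilly: 468,000; Tobias: 78,000; Desmond: 78,000; Cormac: 39,000; Wren: 39,000; Joris: 78,000; Adaeze: 312,000; Gwendolyn: 78,000; Wyatt: 78,000; Samir: 78,000; Isolde: 78,000

Romilly takes one-third of 1,404,000 = 468,000. The remaining 936,000 passes to the descendants.
The descendants' portion (936,000) is divided at the children's generation into 3 shares of 312,000. Adaeze takes 312,000. The 2 shares of the deceased (Zelie and Dayo) are combined into a pool of 624,000.
That pool (624,000) is divided at the grandchildren's generation into 8 shares of 78,000. Tobias, Desmond, Joris, Gwendolyn, Wyatt, Samir, and Isolde each take 78,000. The remaining share for the deceased Eira (78,000) is carried to the next generation.
That pool (78,000) is divided at the great-grandchildren's generation equally among Cormac and Wren: 39,000 each.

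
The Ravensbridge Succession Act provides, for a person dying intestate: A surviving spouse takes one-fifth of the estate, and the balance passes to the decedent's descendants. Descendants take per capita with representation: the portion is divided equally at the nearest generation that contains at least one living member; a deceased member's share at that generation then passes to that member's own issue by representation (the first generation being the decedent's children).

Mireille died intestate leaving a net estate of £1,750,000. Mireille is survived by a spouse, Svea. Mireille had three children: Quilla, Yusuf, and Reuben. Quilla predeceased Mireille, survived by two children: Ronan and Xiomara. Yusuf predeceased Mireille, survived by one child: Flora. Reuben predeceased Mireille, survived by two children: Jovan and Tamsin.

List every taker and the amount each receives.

Svea takes one-fifth of £1,750,000 = £350,000. The remaining £1,400,000 passes to the descendants.
No child survives, so the initial division is made at the grandchildren's generation.
The descendants' portion (£1,400,000) is divided into 5 shares of £280,000: Ronan, Xiomara, Flora, Jovan, and Tamsin each take £280,000.

Svea: £350,000; Ronan: £280,000; Xiomara: £280,000; Flora: £280,000; Jovan: £280,000; Tamsin: £280,000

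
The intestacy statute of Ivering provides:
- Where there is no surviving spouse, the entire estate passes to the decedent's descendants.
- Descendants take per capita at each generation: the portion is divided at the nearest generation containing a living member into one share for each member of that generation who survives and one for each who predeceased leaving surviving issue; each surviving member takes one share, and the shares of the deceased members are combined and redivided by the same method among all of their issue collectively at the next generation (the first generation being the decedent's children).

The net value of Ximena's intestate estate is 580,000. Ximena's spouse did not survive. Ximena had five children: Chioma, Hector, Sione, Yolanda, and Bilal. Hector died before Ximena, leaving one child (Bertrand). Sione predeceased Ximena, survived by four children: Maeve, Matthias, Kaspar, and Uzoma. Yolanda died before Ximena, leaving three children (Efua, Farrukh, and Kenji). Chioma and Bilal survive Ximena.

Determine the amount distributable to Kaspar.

Kaspar receives 43,500.

The entire 580,000 passes to the descendants.
That amount (580,000) is divided at the children's generation into 5 shares of 116,000. Chioma and Bilal each take 116,000. The 3 shares of the deceased (Hector, Sione, and Yolanda) are combined into a pool of 348,000.
That pool (348,000) is divided at the grandchildren's generation equally among Bertrand, Maeve, Matthias, Kaspar, Uzoma, Efua, Farrukh, and Kenji: 43,500 each.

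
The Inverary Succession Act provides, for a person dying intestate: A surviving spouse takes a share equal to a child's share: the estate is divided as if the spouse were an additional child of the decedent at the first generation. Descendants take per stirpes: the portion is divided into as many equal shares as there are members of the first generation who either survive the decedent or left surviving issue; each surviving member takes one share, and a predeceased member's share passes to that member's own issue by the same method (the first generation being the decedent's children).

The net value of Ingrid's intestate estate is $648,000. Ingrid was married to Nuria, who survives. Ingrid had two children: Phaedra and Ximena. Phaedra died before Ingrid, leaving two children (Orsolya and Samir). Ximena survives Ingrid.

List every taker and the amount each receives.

The spouse counts as an additional share at the children's level, so there are 3 primary shares of $216,000. Nuria takes one such share ($216,000).
The children's combined portion ($432,000) is divided into 2 shares of $216,000: Ximena takes $216,000; Phaedra's $216,000 share passes to Phaedra's issue.
Phaedra's share ($216,000) is divided into 2 shares of $108,000: Orsolya and Samir each take $108,000.

Nuria: $216,000; Orsolya: $108,000; Samir: $108,000; Ximena: $216,000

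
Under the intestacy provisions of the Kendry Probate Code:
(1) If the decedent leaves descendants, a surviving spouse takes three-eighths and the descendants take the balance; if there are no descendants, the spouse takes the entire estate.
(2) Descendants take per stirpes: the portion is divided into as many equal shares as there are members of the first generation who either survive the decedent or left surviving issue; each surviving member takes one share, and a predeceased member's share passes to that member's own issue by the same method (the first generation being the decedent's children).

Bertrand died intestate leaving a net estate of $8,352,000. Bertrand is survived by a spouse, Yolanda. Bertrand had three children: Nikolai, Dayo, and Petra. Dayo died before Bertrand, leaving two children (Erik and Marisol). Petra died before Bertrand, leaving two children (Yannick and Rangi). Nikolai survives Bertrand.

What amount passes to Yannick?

Yannick receives $870,000.

Yolanda takes three-eighths of $8,352,000 = $3,132,000. The remaining $5,220,000 passes to the descendants.
The descendants' portion ($5,220,000) is divided into 3 shares of $1,740,000: Nikolai takes $1,740,000; Dayo's $1,740,000 share passes to Dayo's issue; Petra's $1,740,000 share passes to Petra's issue.
Dayo's share ($1,740,000) is divided into 2 shares of $870,000: Erik and Marisol each take $870,000.
Petra's share ($1,740,000) is divided into 2 shares of $870,000: Yannick and Rangi each take $870,000.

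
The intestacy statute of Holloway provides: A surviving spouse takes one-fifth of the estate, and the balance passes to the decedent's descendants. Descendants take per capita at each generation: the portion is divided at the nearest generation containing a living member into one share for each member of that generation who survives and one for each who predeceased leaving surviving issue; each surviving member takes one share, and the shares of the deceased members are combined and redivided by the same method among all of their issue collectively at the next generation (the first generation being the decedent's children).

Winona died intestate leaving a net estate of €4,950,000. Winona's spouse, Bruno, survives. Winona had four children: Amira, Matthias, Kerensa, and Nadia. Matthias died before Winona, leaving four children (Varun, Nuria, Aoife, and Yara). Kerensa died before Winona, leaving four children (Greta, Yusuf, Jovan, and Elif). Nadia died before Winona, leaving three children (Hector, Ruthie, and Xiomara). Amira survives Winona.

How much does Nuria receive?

Bruno takes one-fifth of €4,950,000 = €990,000. The remaining €3,960,000 passes to the descendants.
The descendants' portion (€3,960,000) is divided at the children's generation into 4 shares of €990,000. Amira takes €990,000. The 3 shares of the deceased (Matthias, Kerensa, and Nadia) are combined into a pool of €2,970,000.
That pool (€2,970,000) is divided at the grandchildren's generation equally among Varun, Nuria, Aoife, Yara, Greta, Yusuf, Jovan, Elif, Hector, Ruthie, and Xiomara: €270,000 each.

Nuria receives €270,000.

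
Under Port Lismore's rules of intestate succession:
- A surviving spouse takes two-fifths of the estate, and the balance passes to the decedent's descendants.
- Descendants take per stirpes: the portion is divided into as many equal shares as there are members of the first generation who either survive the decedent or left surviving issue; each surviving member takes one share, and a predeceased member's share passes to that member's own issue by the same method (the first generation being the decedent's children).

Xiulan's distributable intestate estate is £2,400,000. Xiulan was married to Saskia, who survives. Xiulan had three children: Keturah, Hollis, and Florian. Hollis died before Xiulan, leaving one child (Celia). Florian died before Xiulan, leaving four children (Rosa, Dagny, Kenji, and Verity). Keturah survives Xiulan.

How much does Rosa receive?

Rosa receives £120,000.

Saskia takes two-fifths of £2,400,000 = £960,000. The remaining £1,440,000 passes to the descendants.
The descendants' portion (£1,440,000) is divided into 3 shares of £480,000: Keturah takes £480,000; Hollis's £480,000 share passes to Hollis's issue; Florian's £480,000 share passes to Florian's issue.
Hollis's share (£480,000) passes entirely to Celia.
Florian's share (£480,000) is divided into 4 shares of £120,000: Rosa, Dagny, Kenji, and Verity each take £120,000.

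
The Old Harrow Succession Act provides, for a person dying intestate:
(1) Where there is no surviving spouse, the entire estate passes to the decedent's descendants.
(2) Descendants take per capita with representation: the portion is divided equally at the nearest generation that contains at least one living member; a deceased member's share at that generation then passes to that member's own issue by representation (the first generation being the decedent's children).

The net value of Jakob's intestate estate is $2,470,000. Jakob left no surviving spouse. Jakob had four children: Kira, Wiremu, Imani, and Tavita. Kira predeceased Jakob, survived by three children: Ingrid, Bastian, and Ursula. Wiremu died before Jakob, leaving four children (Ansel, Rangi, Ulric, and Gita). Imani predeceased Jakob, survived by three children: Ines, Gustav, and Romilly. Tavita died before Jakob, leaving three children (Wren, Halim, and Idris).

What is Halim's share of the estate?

Halim receives $190,000.

The entire $2,470,000 passes to the descendants.
No child survives, so the initial division is made at the grandchildren's generation.
That amount ($2,470,000) is divided into 13 shares of $190,000: Ingrid, Bastian, Ursula, Ansel, Rangi, Ulric, Gita, Ines, Gustav, Romilly, Wren, Halim, and Idris each take $190,000.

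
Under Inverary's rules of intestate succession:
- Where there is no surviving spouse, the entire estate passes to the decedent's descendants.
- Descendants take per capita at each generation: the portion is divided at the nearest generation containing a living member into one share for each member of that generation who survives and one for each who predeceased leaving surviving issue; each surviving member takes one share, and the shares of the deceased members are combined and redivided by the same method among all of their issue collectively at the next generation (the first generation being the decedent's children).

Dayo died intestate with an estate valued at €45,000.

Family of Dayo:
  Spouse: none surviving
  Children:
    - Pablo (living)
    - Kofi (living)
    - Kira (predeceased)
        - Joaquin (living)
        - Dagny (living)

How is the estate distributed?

Pablo: €15,000; Kofi: €15,000; Joaquin: €7,500; Dagny: €7,500

The entire €45,000 passes to the descendants.
That amount (€45,000) is divided at the children's generation into 3 shares of €15,000. Pablo and Kofi each take €15,000. The remaining share for the deceased Kira (€15,000) is carried to the next generation.
That pool (€15,000) is divided at the grandchildren's generation equally among Joaquin and Dagny: €7,500 each.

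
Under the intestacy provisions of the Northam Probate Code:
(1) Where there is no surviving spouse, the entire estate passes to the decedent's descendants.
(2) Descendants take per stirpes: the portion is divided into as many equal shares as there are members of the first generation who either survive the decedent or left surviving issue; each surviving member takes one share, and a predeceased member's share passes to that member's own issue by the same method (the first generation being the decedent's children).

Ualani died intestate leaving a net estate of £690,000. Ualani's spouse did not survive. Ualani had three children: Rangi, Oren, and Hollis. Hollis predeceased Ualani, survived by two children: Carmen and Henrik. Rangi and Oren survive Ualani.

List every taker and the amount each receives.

Rangi: £230,000; Oren: £230,000; Carmen: £115,000; Henrik: £115,000

The entire £690,000 passes to the descendants.
That amount (£690,000) is divided into 3 shares of £230,000: Rangi and Oren each take £230,000; Hollis's £230,000 share passes to Hollis's issue.
Hollis's share (£230,000) is divided into 2 shares of £115,000: Carmen and Henrik each take £115,000.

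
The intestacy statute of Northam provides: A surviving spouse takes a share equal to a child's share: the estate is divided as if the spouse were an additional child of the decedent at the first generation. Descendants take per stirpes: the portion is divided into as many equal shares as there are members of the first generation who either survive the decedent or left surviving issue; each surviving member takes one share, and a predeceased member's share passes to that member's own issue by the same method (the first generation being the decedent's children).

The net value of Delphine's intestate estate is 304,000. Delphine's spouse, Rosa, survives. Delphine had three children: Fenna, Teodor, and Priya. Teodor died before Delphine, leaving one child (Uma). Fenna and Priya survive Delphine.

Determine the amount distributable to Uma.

Uma receives 76,000.

The spouse counts as an additional share at the children's level, so there are 4 primary shares of 76,000. Rosa takes one such share (76,000).
The children's combined portion (228,000) is divided into 3 shares of 76,000: Fenna and Priya each take 76,000; Teodor's 76,000 share passes to Teodor's issue.
Teodor's share (76,000) passes entirely to Uma.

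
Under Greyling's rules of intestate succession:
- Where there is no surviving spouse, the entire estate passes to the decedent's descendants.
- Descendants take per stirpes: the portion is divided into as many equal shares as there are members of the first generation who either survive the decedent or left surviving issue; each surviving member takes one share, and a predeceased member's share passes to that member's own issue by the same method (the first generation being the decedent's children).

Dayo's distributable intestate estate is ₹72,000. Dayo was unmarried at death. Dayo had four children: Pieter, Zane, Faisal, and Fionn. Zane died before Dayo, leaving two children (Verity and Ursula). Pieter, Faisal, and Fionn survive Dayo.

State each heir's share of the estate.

Pieter: ₹18,000; Verity: ₹9,000; Ursula: ₹9,000; Faisal: ₹18,000; Fionn: ₹18,000

The entire ₹72,000 passes to the descendants.
That amount (₹72,000) is divided into 4 shares of ₹18,000: Pieter, Faisal, and Fionn each take ₹18,000; Zane's ₹18,000 share passes to Zane's issue.
Zane's share (₹18,000) is divided into 2 shares of ₹9,000: Verity and Ursula each take ₹9,000.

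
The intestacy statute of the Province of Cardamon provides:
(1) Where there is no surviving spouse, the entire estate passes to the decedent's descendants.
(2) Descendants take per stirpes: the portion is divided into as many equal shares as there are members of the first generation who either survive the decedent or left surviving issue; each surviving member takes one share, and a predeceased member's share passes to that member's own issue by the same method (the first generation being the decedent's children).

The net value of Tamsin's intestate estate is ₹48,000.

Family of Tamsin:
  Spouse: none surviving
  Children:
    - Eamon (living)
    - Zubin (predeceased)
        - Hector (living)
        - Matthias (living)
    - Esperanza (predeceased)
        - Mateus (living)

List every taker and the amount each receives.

Eamon: ₹16,000; Hector: ₹8,000; Matthias: ₹8,000; Mateus: ₹16,000

The entire ₹48,000 passes to the descendants.
That amount (₹48,000) is divided into 3 shares of ₹16,000: Eamon takes ₹16,000; Zubin's ₹16,000 share passes to Zubin's issue; Esperanza's ₹16,000 share passes to Esperanza's issue.
Zubin's share (₹16,000) is divided into 2 shares of ₹8,000: Hector and Matthias each take ₹8,000.
Esperanza's share (₹16,000) passes entirely to Mateus.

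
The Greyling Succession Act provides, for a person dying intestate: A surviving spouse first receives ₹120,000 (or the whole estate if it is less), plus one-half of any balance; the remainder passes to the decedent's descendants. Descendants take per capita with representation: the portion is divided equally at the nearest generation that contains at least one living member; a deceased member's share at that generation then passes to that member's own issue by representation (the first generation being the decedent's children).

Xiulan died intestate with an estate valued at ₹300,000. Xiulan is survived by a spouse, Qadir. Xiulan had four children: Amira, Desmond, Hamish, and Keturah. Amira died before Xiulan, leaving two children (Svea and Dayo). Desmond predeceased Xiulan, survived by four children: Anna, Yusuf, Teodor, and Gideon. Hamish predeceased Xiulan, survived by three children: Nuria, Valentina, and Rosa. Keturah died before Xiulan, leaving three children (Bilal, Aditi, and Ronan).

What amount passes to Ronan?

Qadir first takes ₹120,000, leaving a balance of ₹180,000. Qadir then takes one-half of the balance (₹90,000), for a total of ₹210,000. The remaining ₹90,000 passes to the descendants.
No child survives, so the initial division is made at the grandchildren's generation.
The descendants' portion (₹90,000) is divided into 12 shares of ₹7,500: Svea, Dayo, Anna, Yusuf, Teodor, Gideon, Nuria, Valentina, Rosa, Bilal, Aditi, and Ronan each take ₹7,500.

Ronan receives ₹7,500.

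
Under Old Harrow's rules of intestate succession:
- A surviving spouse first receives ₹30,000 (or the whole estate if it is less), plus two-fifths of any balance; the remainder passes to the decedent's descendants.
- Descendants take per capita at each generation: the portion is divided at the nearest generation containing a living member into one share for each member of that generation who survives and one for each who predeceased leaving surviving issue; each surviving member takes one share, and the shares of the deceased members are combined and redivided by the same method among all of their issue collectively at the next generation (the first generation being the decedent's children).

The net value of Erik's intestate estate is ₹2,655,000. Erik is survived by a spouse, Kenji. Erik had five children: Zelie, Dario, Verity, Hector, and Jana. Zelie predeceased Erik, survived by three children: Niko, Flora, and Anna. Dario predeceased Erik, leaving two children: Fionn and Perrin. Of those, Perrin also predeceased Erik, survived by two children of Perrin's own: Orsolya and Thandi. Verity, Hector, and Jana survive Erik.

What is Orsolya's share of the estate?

Orsolya receives ₹63,000.

Kenji first takes ₹30,000, leaving a balance of ₹2,625,000. Kenji then takes two-fifths of the balance (₹1,050,000), for a total of ₹1,080,000. The remaining ₹1,575,000 passes to the descendants.
The descendants' portion (₹1,575,000) is divided at the children's generation into 5 shares of ₹315,000. Verity, Hector, and Jana each take ₹315,000. The 2 shares of the deceased (Zelie and Dario) are combined into a pool of ₹630,000.
That pool (₹630,000) is divided at the grandchildren's generation into 5 shares of ₹126,000. Niko, Flora, Anna, and Fionn each take ₹126,000. The remaining share for the deceased Perrin (₹126,000) is carried to the next generation.
That pool (₹126,000) is divided at the great-grandchildren's generation equally among Orsolya and Thandi: ₹63,000 each.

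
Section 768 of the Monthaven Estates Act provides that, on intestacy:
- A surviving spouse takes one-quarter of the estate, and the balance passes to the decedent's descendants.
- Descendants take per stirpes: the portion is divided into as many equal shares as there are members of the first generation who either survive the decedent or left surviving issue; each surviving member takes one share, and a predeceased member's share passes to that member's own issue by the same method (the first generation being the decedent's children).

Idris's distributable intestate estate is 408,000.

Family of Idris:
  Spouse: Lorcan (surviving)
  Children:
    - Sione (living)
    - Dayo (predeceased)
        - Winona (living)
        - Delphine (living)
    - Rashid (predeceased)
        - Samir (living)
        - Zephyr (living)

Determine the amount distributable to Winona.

Winona receives 51,000.

Lorcan takes one-quarter of 408,000 = 102,000. The remaining 306,000 passes to the descendants.
The descendants' portion (306,000) is divided into 3 shares of 102,000: Sione takes 102,000; Dayo's 102,000 share passes to Dayo's issue; Rashid's 102,000 share passes to Rashid's issue.
Dayo's share (102,000) is divided into 2 shares of 51,000: Winona and Delphine each take 51,000.
Rashid's share (102,000) is divided into 2 shares of 51,000: Samir and Zephyr each take 51,000.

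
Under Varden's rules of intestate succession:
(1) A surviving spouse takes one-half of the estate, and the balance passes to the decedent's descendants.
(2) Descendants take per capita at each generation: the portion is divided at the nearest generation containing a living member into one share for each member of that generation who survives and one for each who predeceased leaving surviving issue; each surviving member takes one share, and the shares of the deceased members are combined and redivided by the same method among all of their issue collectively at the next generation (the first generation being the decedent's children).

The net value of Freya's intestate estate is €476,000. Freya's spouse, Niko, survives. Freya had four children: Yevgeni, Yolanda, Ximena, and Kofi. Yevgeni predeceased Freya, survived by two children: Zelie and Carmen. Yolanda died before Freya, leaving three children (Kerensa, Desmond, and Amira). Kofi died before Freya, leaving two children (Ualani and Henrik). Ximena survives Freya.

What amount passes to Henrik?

Henrik receives €25,500.

Niko takes one-half of €476,000 = €238,000. The remaining €238,000 passes to the descendants.
The descendants' portion (€238,000) is divided at the children's generation into 4 shares of €59,500. Ximena takes €59,500. The 3 shares of the deceased (Yevgeni, Yolanda, and Kofi) are combined into a pool of €178,500.
That pool (€178,500) is divided at the grandchildren's generation equally among Zelie, Carmen, Kerensa, Desmond, Amira, Ualani, and Henrik: €25,500 each.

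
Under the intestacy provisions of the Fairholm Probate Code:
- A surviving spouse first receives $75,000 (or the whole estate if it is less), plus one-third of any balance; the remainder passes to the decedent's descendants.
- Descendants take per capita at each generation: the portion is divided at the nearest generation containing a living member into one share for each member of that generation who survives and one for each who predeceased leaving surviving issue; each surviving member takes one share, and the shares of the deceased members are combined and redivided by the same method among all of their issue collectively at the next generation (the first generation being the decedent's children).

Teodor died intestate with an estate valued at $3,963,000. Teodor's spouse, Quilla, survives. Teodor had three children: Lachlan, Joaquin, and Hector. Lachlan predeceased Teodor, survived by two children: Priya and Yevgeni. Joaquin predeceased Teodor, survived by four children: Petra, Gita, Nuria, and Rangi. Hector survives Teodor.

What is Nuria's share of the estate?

Quilla first takes $75,000, leaving a balance of $3,888,000. Quilla then takes one-third of the balance ($1,296,000), for a total of $1,371,000. The remaining $2,592,000 passes to the descendants.
The descendants' portion ($2,592,000) is divided at the children's generation into 3 shares of $864,000. Hector takes $864,000. The 2 shares of the deceased (Lachlan and Joaquin) are combined into a pool of $1,728,000.
That pool ($1,728,000) is divided at the grandchildren's generation equally among Priya, Yevgeni, Petra, Gita, Nuria, and Rangi: $288,000 each.

Nuria receives $288,000.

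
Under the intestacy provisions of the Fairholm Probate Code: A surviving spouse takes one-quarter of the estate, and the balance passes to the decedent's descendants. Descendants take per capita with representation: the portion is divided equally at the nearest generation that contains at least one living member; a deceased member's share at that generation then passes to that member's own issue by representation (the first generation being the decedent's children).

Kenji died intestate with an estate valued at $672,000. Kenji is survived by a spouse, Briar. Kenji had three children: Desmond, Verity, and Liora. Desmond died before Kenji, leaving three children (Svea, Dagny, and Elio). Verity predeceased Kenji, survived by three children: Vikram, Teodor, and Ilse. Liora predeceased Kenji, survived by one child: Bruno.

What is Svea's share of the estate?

Svea receives $72,000.

Briar takes one-quarter of $672,000 = $168,000. The remaining $504,000 passes to the descendants.
No child survives, so the initial division is made at the grandchildren's generation.
The descendants' portion ($504,000) is divided into 7 shares of $72,000: Svea, Dagny, Elio, Vikram, Teodor, Ilse, and Bruno each take $72,000.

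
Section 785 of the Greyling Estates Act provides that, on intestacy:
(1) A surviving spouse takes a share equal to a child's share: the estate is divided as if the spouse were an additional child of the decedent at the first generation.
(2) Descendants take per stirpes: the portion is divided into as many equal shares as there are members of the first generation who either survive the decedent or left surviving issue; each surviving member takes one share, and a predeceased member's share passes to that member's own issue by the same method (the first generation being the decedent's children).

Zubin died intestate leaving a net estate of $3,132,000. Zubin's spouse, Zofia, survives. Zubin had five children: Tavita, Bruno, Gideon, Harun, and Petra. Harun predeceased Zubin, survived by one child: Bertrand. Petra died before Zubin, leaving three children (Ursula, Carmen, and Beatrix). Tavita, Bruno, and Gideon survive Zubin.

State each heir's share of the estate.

The spouse counts as an additional share at the children's level, so there are 6 primary shares of $522,000. Zofia takes one such share ($522,000).
The children's combined portion ($2,610,000) is divided into 5 shares of $522,000: Tavita, Bruno, and Gideon each take $522,000; Harun's $522,000 share passes to Harun's issue; Petra's $522,000 share passes to Petra's issue.
Harun's share ($522,000) passes entirely to Bertrand.
Petra's share ($522,000) is divided into 3 shares of $174,000: Ursula, Carmen, and Beatrix each take $174,000.

Zofia: $522,000; Tavita: $522,000; Bruno: $522,000; Gideon: $522,000; Bertrand: $522,000; Ursula: $174,000; Carmen: $174,000; Beatrix: $174,000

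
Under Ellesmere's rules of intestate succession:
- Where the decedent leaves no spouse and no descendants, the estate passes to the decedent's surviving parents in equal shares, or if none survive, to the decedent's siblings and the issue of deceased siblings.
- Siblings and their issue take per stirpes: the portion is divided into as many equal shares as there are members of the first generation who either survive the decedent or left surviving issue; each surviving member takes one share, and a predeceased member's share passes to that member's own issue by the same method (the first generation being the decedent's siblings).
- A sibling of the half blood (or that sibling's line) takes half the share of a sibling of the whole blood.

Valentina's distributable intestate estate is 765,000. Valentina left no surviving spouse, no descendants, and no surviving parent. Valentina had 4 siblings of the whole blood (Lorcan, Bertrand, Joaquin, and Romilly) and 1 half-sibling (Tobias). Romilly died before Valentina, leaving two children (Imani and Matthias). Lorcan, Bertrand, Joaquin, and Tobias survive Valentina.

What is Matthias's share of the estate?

The entire 765,000 passes to the siblings and their issue.
Counting each half-blood sibling's line as half a unit, there are 9/2 units in 765,000, so one unit is 170,000. Whole-blood lines (Lorcan, Bertrand, Joaquin, and Romilly) take 170,000 each; half-blood lines (Tobias) take 85,000 each.
Romilly's share (170,000) is divided into 2 shares of 85,000: Imani and Matthias each take 85,000.

Matthias receives 85,000.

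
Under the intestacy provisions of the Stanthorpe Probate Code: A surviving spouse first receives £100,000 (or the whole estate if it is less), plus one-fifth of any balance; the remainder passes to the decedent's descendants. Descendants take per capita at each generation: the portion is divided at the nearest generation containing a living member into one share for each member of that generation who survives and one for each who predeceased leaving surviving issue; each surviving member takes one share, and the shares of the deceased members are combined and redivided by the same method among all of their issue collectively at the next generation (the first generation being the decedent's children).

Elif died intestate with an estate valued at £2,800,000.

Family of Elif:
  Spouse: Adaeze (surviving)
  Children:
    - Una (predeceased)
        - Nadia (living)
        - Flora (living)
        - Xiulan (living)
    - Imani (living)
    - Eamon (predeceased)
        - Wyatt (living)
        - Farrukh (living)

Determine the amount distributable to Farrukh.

Farrukh receives £288,000.

Adaeze first takes £100,000, leaving a balance of £2,700,000. Adaeze then takes one-fifth of the balance (£540,000), for a total of £640,000. The remaining £2,160,000 passes to the descendants.
The descendants' portion (£2,160,000) is divided at the children's generation into 3 shares of £720,000. Imani takes £720,000. The 2 shares of the deceased (Una and Eamon) are combined into a pool of £1,440,000.
That pool (£1,440,000) is divided at the grandchildren's generation equally among Nadia, Flora, Xiulan, Wyatt, and Farrukh: £288,000 each.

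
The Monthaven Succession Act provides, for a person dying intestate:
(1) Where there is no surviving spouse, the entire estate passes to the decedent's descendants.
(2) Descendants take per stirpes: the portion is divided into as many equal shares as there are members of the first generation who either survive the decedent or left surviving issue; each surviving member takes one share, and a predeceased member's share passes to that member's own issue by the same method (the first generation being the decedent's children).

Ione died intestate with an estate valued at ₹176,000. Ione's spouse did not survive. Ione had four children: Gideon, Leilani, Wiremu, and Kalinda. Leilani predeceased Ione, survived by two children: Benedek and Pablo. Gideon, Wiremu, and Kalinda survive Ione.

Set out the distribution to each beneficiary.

Gideon: ₹44,000; Benedek: ₹22,000; Pablo: ₹22,000; Wiremu: ₹44,000; Kalinda: ₹44,000

The entire ₹176,000 passes to the descendants.
That amount (₹176,000) is divided into 4 shares of ₹44,000: Gideon, Wiremu, and Kalinda each take ₹44,000; Leilani's ₹44,000 share passes to Leilani's issue.
Leilani's share (₹44,000) is divided into 2 shares of ₹22,000: Benedek and Pablo each take ₹22,000.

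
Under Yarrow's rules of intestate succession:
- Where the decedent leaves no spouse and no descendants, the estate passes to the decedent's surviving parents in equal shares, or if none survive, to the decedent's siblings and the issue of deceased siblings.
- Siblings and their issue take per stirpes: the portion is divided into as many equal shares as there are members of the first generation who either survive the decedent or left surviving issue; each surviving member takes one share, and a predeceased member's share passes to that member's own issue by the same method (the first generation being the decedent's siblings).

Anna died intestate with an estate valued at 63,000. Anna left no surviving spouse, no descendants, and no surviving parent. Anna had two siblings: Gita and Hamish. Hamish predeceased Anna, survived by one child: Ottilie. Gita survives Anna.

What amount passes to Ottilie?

Ottilie receives 31,500.

The entire 63,000 passes to the siblings and their issue.
That amount (63,000) is divided into 2 shares of 31,500: Gita takes 31,500; Hamish's 31,500 share passes to Hamish's issue.
Hamish's share (31,500) passes entirely to Ottilie.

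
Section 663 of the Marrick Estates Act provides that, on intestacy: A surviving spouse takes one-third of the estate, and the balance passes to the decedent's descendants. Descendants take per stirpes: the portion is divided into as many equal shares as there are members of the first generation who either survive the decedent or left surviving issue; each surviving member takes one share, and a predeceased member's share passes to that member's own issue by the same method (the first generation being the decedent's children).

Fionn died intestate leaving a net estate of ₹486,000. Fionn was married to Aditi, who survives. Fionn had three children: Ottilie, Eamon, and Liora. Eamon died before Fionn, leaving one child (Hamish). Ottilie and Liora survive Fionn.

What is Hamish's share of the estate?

Hamish receives ₹108,000.

Aditi takes one-third of ₹486,000 = ₹162,000. The remaining ₹324,000 passes to the descendants.
The descendants' portion (₹324,000) is divided into 3 shares of ₹108,000: Ottilie and Liora each take ₹108,000; Eamon's ₹108,000 share passes to Eamon's issue.
Eamon's share (₹108,000) passes entirely to Hamish.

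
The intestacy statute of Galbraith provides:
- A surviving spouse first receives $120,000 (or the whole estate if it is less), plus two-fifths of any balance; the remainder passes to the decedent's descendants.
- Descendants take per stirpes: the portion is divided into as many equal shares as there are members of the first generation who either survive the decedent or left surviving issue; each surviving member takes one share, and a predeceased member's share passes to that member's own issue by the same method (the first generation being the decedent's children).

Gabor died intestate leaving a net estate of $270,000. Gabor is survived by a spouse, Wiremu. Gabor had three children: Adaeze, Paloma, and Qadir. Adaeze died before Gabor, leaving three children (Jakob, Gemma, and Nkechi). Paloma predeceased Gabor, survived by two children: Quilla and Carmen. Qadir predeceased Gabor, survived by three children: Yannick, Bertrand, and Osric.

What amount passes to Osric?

Wiremu first takes $120,000, leaving a balance of $150,000. Wiremu then takes two-fifths of the balance ($60,000), for a total of $180,000. The remaining $90,000 passes to the descendants.
The descendants' portion ($90,000) is divided into 3 shares of $30,000: Adaeze's $30,000 share passes to Adaeze's issue; Paloma's $30,000 share passes to Paloma's issue; Qadir's $30,000 share passes to Qadir's issue.
Adaeze's share ($30,000) is divided into 3 shares of $10,000: Jakob, Gemma, and Nkechi each take $10,000.
Paloma's share ($30,000) is divided into 2 shares of $15,000: Quilla and Carmen each take $15,000.
Qadir's share ($30,000) is divided into 3 shares of $10,000: Yannick, Bertrand, and Osric each take $10,000.

Osric receives $10,000.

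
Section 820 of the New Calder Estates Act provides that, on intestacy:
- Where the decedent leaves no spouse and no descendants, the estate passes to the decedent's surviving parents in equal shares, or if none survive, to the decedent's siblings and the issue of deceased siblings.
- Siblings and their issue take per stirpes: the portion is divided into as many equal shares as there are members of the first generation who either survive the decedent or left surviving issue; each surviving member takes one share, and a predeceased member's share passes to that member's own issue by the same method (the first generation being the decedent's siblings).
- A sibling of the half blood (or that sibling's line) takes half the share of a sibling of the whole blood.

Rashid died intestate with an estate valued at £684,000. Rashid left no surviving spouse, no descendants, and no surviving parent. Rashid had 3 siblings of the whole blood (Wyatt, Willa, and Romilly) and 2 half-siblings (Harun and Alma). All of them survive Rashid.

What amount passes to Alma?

The entire £684,000 passes to the siblings and their issue.
Counting each half-blood sibling's line as half a unit, there are 4 units in £684,000, so one unit is £171,000. Whole-blood lines (Wyatt, Willa, and Romilly) take £171,000 each; half-blood lines (Harun and Alma) take £85,500 each.

Alma receives £85,500.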